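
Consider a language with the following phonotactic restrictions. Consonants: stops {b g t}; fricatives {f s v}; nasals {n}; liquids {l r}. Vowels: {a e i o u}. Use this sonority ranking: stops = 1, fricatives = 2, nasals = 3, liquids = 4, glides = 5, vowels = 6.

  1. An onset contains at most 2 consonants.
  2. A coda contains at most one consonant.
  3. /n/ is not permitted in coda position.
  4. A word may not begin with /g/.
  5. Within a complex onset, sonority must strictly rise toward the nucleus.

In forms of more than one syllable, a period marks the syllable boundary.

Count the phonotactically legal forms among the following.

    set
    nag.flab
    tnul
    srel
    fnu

5

set — σ1 onset /s/, coda /t/ ok → phonotactically legal
nag.flab — σ1 onset /n/, coda /g/ ok; σ2 onset /fl/ (2→4 rises), coda /b/ ok → phonotactically legal
tnul — σ1 onset /tn/ (1→3 rises), coda /l/ ok → phonotactically legal
srel — σ1 onset /sr/ (2→4 rises), coda /l/ ok → phonotactically legal
fnu — σ1 onset /fn/ (2→3 rises), coda /∅/ ok → phonotactically legal
Phonotactically legal: set, nag.flab, tnul, srel, fnu → 5.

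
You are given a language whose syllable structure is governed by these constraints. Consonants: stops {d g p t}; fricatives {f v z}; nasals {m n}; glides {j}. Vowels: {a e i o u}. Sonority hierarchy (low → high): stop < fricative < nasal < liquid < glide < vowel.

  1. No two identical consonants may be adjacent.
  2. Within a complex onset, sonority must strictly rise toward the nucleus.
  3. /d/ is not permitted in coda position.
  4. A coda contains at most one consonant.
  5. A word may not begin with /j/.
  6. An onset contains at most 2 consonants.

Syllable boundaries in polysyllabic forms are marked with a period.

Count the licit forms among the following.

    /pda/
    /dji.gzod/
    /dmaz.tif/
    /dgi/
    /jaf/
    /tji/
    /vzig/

2

/pda/ — violates constraint 2: syllable 1 onset /pd/: /p/ (stop, 1) → /d/ (stop, 1) does not rise → illicit
/dji.gzod/ — violates constraint 3: syllable 2 coda contains /d/ → illicit
/dmaz.tif/ — σ1 onset /dm/ (1→3 rises), coda /z/ ok; σ2 onset /t/, coda /f/ ok → licit
/dgi/ — violates constraint 2: syllable 1 onset /dg/: /d/ (stop, 1) → /g/ (stop, 1) does not rise → illicit
/jaf/ — violates constraint 5: word begins with /j/ → illicit
/tji/ — σ1 onset /tj/ (1→5 rises), coda /∅/ ok → licit
/vzig/ — violates constraint 2: syllable 1 onset /vz/: /v/ (fricative, 2) → /z/ (fricative, 2) does not rise → illicit
Licit: /dmaz.tif/, /tji/ → 2.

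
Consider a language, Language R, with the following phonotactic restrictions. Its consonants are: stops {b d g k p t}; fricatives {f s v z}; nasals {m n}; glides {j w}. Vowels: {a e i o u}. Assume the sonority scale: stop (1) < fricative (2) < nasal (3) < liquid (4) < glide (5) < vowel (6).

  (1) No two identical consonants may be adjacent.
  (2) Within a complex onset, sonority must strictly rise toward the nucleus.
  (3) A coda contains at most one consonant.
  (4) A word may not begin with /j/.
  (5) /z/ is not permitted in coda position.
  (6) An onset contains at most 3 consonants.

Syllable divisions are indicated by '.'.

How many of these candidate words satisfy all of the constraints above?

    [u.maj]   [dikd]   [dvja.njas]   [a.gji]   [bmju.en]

[u.maj] — σ1 onset /∅/, coda /∅/ ok; σ2 onset /m/, coda /j/ ok → well-formed
[dikd] — violates constraint 3: syllable 1 coda /kd/ has 2 consonants (> 1) → ill-formed
[dvja.njas] — σ1 onset /dvj/ (1→2→5 rises), coda /∅/ ok; σ2 onset /nj/ (3→5 rises), coda /s/ ok → well-formed
[a.gji] — σ1 onset /∅/, coda /∅/ ok; σ2 onset /gj/ (1→5 rises), coda /∅/ ok → well-formed
[bmju.en] — σ1 onset /bmj/ (1→3→5 rises), coda /∅/ ok; σ2 onset /∅/, coda /n/ ok → well-formed
Well-formed: [u.maj], [dvja.njas], [a.gji], [bmju.en] → 4.

4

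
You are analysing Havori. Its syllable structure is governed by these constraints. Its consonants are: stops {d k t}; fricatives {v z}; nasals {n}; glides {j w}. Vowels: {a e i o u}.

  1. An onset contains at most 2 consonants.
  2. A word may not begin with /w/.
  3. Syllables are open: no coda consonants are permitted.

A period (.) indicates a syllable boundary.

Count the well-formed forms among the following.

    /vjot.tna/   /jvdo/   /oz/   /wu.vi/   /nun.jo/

/vjot.tna/ — violates constraint 3: syllable 1 coda /t/ has 1 consonant (> 0) → ill-formed
/jvdo/ — violates constraint 1: syllable 1 onset /jvd/ has 3 consonants (> 2) → ill-formed
/oz/ — violates constraint 3: syllable 1 coda /z/ has 1 consonant (> 0) → ill-formed
/wu.vi/ — violates constraint 2: word begins with /w/ → ill-formed
/nun.jo/ — violates constraint 3: syllable 1 coda /n/ has 1 consonant (> 0) → ill-formed
No form is well-formed → 0.

0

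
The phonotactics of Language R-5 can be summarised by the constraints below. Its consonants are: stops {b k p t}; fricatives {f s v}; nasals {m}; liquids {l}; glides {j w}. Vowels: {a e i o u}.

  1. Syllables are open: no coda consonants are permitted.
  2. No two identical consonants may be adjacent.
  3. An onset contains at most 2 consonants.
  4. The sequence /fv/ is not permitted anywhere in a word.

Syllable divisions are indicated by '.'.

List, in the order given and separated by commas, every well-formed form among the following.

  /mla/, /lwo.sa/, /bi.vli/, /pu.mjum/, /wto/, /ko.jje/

/mla/, /lwo.sa/, /bi.vli/, /wto/

/mla/ — σ1 onset /ml/ (2C), coda /∅/ ok → well-formed
/lwo.sa/ — σ1 onset /lw/ (2C), coda /∅/ ok; σ2 onset /s/, coda /∅/ ok → well-formed
/bi.vli/ — σ1 onset /b/, coda /∅/ ok; σ2 onset /vl/ (2C), coda /∅/ ok → well-formed
/pu.mjum/ — violates constraint 1: syllable 2 coda /m/ has 1 consonant (> 0) → ill-formed
/wto/ — σ1 onset /wt/ (2C), coda /∅/ ok → well-formed
/ko.jje/ — violates constraint 2: adjacent identical consonants /jj/ → ill-formed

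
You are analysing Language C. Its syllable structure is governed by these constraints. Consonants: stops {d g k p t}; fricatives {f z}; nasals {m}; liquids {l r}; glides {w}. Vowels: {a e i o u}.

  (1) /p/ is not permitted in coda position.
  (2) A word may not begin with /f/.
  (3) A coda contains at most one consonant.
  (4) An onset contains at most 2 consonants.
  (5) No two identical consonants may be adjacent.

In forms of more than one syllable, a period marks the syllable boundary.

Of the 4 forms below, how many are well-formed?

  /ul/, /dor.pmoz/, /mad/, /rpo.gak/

/ul/ — σ1 onset /∅/, coda /l/ ok → well-formed
/dor.pmoz/ — σ1 onset /d/, coda /r/ ok; σ2 onset /pm/ (2C), coda /z/ ok → well-formed
/mad/ — σ1 onset /m/, coda /d/ ok → well-formed
/rpo.gak/ — σ1 onset /rp/ (2C), coda /∅/ ok; σ2 onset /g/, coda /k/ ok → well-formed
Well-formed: /ul/, /dor.pmoz/, /mad/, /rpo.gak/ → 4.

4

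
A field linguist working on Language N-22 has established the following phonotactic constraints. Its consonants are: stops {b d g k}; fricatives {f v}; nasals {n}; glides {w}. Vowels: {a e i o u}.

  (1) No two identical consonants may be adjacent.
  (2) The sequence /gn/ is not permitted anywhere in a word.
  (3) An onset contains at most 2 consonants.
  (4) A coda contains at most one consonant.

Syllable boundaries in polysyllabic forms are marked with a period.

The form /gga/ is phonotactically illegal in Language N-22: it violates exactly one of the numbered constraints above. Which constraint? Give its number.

1

/gga/: adjacent identical consonants /gg/.
This is a violation of constraint 1: "No two identical consonants may be adjacent."
The remaining constraints (2, 3, 4) are satisfied.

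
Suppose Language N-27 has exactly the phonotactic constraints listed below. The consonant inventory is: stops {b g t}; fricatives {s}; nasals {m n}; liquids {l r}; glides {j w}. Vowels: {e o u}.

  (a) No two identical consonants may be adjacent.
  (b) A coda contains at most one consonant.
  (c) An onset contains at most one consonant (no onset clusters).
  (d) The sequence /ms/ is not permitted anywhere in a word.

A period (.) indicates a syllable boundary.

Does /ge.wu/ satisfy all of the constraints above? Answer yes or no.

yes

/ge.wu/ — σ1 onset /g/, coda /∅/ ok; σ2 onset /w/, coda /∅/ ok → permitted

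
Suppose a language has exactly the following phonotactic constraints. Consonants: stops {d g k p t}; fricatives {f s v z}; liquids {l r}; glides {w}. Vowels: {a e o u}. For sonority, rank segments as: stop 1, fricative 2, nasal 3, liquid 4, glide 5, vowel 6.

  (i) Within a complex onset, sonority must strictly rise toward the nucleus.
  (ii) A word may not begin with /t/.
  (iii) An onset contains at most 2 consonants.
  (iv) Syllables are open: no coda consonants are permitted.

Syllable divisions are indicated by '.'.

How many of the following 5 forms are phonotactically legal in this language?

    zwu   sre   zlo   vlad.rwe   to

3

zwu — σ1 onset /zw/ (2→5 rises), coda /∅/ ok → phonotactically legal
sre — σ1 onset /sr/ (2→4 rises), coda /∅/ ok → phonotactically legal
zlo — σ1 onset /zl/ (2→4 rises), coda /∅/ ok → phonotactically legal
vlad.rwe — violates constraint (iv): syllable 1 coda /d/ has 1 consonant (> 0) → phonotactically illegal
to — violates constraint (ii): word begins with /t/ → phonotactically illegal
Phonotactically legal: zwu, sre, zlo → 3.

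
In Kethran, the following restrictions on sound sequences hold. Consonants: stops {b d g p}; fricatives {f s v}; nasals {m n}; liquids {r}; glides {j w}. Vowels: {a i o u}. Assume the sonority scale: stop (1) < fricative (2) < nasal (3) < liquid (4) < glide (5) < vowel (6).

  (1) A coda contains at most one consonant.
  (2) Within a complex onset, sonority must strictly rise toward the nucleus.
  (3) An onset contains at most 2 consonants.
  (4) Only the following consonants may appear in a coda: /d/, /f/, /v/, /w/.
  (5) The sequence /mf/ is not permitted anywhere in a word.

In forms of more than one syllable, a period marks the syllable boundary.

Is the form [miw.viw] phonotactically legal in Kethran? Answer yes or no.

yes

[miw.viw] — σ1 onset /m/, coda /w/ ok; σ2 onset /v/, coda /w/ ok → phonotactically legal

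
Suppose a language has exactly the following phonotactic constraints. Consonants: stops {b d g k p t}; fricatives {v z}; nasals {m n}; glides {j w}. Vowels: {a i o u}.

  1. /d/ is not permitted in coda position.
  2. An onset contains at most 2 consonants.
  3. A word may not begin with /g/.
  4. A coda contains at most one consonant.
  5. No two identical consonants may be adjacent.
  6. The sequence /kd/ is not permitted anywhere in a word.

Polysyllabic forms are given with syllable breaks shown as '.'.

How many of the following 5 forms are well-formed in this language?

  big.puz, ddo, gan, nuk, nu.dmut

big.puz — σ1 onset /b/, coda /g/ ok; σ2 onset /p/, coda /z/ ok → well-formed
ddo — violates constraint 5: adjacent identical consonants /dd/ → ill-formed
gan — violates constraint 3: word begins with /g/ → ill-formed
nuk — σ1 onset /n/, coda /k/ ok → well-formed
nu.dmut — σ1 onset /n/, coda /∅/ ok; σ2 onset /dm/ (2C), coda /t/ ok → well-formed
Well-formed: big.puz, nuk, nu.dmut → 3.

3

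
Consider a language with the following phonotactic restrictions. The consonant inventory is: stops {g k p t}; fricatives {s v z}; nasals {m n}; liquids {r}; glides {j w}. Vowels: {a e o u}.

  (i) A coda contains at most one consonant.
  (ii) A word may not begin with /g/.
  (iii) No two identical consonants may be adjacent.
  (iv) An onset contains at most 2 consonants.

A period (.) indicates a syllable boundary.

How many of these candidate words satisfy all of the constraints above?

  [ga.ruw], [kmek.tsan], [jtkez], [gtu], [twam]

[ga.ruw] — violates constraint (ii): word begins with /g/ → illicit
[kmek.tsan] — σ1 onset /km/ (2C), coda /k/ ok; σ2 onset /ts/ (2C), coda /n/ ok → licit
[jtkez] — violates constraint (iv): syllable 1 onset /jtk/ has 3 consonants (> 2) → illicit
[gtu] — violates constraint (ii): word begins with /g/ → illicit
[twam] — σ1 onset /tw/ (2C), coda /m/ ok → licit
Licit: [kmek.tsan], [twam] → 2.

2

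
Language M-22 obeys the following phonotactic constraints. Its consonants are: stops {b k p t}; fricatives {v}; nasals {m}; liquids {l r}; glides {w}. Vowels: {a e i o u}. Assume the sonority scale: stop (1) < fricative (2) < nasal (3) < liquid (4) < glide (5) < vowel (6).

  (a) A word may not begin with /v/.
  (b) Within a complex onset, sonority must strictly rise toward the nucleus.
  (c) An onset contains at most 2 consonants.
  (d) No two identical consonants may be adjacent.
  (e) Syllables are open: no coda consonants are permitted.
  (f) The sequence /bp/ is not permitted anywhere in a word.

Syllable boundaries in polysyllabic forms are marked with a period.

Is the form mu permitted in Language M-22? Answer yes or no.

yes

mu — σ1 onset /m/, coda /∅/ ok → permitted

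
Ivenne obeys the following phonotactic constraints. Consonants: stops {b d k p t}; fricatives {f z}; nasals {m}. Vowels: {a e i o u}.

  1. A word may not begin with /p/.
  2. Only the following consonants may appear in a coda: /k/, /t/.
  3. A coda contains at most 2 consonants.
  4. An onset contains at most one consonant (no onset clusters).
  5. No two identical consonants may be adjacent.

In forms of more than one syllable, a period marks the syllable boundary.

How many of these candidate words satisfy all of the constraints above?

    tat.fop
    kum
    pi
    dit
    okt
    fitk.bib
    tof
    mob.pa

2

tat.fop — violates constraint 2: syllable 2 coda contains /p/, which is not a licensed coda consonant → not permitted
kum — violates constraint 2: syllable 1 coda contains /m/, which is not a licensed coda consonant → not permitted
pi — violates constraint 1: word begins with /p/ → not permitted
dit — σ1 onset /d/, coda /t/ ok → permitted
okt — σ1 onset /∅/, coda /kt/ (2C) ok → permitted
fitk.bib — violates constraint 2: syllable 2 coda contains /b/, which is not a licensed coda consonant → not permitted
tof — violates constraint 2: syllable 1 coda contains /f/, which is not a licensed coda consonant → not permitted
mob.pa — violates constraint 2: syllable 1 coda contains /b/, which is not a licensed coda consonant → not permitted
Permitted: dit, okt → 2.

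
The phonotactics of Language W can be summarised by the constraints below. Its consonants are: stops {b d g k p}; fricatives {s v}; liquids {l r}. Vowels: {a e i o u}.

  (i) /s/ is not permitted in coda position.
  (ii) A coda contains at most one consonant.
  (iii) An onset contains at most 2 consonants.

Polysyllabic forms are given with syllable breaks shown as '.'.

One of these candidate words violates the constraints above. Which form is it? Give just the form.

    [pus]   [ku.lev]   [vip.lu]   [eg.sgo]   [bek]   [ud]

[pus]

[pus] — violates constraint (i): syllable 1 coda contains /s/ → phonotactically illegal
[ku.lev] — σ1 onset /k/, coda /∅/ ok; σ2 onset /l/, coda /v/ ok → phonotactically legal
[vip.lu] — σ1 onset /v/, coda /p/ ok; σ2 onset /l/, coda /∅/ ok → phonotactically legal
[eg.sgo] — σ1 onset /∅/, coda /g/ ok; σ2 onset /sg/ (2C), coda /∅/ ok → phonotactically legal
[bek] — σ1 onset /b/, coda /k/ ok → phonotactically legal
[ud] — σ1 onset /∅/, coda /d/ ok → phonotactically legal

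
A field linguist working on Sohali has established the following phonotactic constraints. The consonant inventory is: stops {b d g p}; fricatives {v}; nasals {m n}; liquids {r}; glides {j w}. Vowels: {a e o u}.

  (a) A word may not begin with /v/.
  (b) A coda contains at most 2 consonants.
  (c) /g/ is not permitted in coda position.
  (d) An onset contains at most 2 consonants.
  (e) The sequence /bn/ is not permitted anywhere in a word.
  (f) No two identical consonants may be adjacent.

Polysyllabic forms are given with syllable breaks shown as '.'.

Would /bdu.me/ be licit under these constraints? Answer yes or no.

/bdu.me/ — σ1 onset /bd/ (2C), coda /∅/ ok; σ2 onset /m/, coda /∅/ ok → licit

yes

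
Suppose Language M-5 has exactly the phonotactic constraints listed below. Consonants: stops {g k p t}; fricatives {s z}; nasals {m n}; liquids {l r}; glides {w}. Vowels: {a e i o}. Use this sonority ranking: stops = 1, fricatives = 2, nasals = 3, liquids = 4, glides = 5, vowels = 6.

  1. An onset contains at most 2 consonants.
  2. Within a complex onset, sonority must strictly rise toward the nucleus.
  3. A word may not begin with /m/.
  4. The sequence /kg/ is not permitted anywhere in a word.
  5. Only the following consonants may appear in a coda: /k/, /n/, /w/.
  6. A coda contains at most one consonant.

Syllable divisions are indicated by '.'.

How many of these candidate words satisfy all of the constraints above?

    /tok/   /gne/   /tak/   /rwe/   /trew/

/tok/ — σ1 onset /t/, coda /k/ ok → permitted
/gne/ — σ1 onset /gn/ (1→3 rises), coda /∅/ ok → permitted
/tak/ — σ1 onset /t/, coda /k/ ok → permitted
/rwe/ — σ1 onset /rw/ (4→5 rises), coda /∅/ ok → permitted
/trew/ — σ1 onset /tr/ (1→4 rises), coda /w/ ok → permitted
Permitted: /tok/, /gne/, /tak/, /rwe/, /trew/ → 5.

5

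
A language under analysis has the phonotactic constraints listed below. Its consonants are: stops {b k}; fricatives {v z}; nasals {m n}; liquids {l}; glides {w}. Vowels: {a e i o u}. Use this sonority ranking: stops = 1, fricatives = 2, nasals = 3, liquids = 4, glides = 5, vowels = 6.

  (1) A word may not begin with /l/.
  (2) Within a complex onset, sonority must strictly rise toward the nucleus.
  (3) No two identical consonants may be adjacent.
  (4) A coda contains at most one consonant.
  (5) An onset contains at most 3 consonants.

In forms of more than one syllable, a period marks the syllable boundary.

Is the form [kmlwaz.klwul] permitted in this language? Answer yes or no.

[kmlwaz.klwul] — violates constraint 5: syllable 1 onset /kmlw/ has 4 consonants (> 3) → not permitted

no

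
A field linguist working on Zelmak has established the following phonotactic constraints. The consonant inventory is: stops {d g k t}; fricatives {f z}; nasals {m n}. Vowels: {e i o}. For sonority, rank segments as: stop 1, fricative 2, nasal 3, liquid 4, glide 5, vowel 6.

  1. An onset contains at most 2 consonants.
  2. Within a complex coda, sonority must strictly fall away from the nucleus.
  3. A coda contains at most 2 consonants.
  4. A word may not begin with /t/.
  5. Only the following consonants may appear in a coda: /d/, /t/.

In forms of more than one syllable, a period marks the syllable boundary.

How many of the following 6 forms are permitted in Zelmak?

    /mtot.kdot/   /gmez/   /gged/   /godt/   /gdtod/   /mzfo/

/mtot.kdot/ — σ1 onset /mt/ (2C), coda /t/ ok; σ2 onset /kd/ (2C), coda /t/ ok → permitted
/gmez/ — violates constraint 5: syllable 1 coda contains /z/, which is not a licensed coda consonant → not permitted
/gged/ — σ1 onset /gg/ (2C), coda /d/ ok → permitted
/godt/ — violates constraint 2: syllable 1 coda /dt/: /d/ (stop, 1) → /t/ (stop, 1) does not fall → not permitted
/gdtod/ — violates constraint 1: syllable 1 onset /gdt/ has 3 consonants (> 2) → not permitted
/mzfo/ — violates constraint 1: syllable 1 onset /mzf/ has 3 consonants (> 2) → not permitted
Permitted: /mtot.kdot/, /gged/ → 2.

2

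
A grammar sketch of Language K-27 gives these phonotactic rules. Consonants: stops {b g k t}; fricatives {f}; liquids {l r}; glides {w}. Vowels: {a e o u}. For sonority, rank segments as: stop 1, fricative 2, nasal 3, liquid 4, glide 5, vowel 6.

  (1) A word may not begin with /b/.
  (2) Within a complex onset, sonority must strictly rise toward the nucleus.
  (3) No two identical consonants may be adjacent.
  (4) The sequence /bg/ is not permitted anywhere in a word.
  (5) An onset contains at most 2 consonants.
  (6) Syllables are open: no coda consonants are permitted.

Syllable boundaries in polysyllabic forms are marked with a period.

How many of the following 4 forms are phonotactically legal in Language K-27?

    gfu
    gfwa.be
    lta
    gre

gfu — σ1 onset /gf/ (1→2 rises), coda /∅/ ok → phonotactically legal
gfwa.be — violates constraint 5: syllable 1 onset /gfw/ has 3 consonants (> 2) → phonotactically illegal
lta — violates constraint 2: syllable 1 onset /lt/: /l/ (liquid, 4) → /t/ (stop, 1) does not rise → phonotactically illegal
gre — σ1 onset /gr/ (1→4 rises), coda /∅/ ok → phonotactically legal
Phonotactically legal: gfu, gre → 2.

2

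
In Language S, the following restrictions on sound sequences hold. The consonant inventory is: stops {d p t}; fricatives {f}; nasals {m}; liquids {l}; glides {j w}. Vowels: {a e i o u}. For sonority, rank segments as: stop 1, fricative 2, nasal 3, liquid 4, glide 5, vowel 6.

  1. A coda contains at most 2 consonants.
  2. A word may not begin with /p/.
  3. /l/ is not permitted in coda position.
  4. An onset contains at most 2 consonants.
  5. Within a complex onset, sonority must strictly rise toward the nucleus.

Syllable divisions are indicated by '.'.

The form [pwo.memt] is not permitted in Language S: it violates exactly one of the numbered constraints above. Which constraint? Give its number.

2

[pwo.memt]: word begins with /p/.
This is a violation of constraint 2: "A word may not begin with /p/."
The remaining constraints (1, 3, 4, 5) are satisfied.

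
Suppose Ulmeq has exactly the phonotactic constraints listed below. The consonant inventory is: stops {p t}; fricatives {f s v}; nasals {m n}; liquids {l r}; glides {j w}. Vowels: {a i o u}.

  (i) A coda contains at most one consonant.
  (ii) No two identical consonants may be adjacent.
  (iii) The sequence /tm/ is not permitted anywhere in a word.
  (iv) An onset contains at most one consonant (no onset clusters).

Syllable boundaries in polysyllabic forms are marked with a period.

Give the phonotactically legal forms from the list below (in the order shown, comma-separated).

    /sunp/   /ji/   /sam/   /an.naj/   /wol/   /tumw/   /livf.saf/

/sunp/ — violates constraint (i): syllable 1 coda /np/ has 2 consonants (> 1) → phonotactically illegal
/ji/ — σ1 onset /j/, coda /∅/ ok → phonotactically legal
/sam/ — σ1 onset /s/, coda /m/ ok → phonotactically legal
/an.naj/ — violates constraint (ii): adjacent identical consonants /nn/ → phonotactically illegal
/wol/ — σ1 onset /w/, coda /l/ ok → phonotactically legal
/tumw/ — violates constraint (i): syllable 1 coda /mw/ has 2 consonants (> 1) → phonotactically illegal
/livf.saf/ — violates constraint (i): syllable 1 coda /vf/ has 2 consonants (> 1) → phonotactically illegal

/ji/, /sam/, /wol/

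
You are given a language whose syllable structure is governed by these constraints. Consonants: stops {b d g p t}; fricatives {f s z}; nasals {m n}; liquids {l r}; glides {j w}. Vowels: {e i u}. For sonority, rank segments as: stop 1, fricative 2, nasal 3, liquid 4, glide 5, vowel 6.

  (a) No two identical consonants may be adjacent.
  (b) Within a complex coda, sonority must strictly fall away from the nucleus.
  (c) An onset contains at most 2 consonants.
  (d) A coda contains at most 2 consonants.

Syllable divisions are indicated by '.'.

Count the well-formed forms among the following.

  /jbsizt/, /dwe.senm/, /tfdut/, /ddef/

0

/jbsizt/ — violates constraint (c): syllable 1 onset /jbs/ has 3 consonants (> 2) → ill-formed
/dwe.senm/ — violates constraint (b): syllable 2 coda /nm/: /n/ (nasal, 3) → /m/ (nasal, 3) does not fall → ill-formed
/tfdut/ — violates constraint (c): syllable 1 onset /tfd/ has 3 consonants (> 2) → ill-formed
/ddef/ — violates constraint (a): adjacent identical consonants /dd/ → ill-formed
No form is well-formed → 0.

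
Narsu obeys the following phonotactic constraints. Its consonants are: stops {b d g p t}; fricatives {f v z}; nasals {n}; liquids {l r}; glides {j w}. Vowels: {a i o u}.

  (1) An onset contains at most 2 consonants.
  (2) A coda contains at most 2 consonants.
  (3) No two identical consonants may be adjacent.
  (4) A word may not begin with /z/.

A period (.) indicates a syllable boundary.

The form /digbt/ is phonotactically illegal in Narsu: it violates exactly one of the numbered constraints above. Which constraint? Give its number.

2

/digbt/: syllable 1 coda /gbt/ has 3 consonants (> 2).
This is a violation of constraint 2: "A coda contains at most 2 consonants."
The remaining constraints (1, 3, 4) are satisfied.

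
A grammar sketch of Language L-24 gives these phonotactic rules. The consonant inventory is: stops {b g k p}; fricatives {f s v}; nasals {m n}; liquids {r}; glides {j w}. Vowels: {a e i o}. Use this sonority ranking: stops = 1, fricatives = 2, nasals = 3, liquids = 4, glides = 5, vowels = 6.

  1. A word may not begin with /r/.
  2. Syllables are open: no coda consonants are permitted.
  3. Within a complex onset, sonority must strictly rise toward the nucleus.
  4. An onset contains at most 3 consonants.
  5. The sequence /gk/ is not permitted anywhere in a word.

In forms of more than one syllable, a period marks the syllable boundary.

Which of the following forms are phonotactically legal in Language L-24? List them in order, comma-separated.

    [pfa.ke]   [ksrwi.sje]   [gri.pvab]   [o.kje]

[pfa.ke] — σ1 onset /pf/ (1→2 rises), coda /∅/ ok; σ2 onset /k/, coda /∅/ ok → phonotactically legal
[ksrwi.sje] — violates constraint 4: syllable 1 onset /ksrw/ has 4 consonants (> 3) → phonotactically illegal
[gri.pvab] — violates constraint 2: syllable 2 coda /b/ has 1 consonant (> 0) → phonotactically illegal
[o.kje] — σ1 onset /∅/, coda /∅/ ok; σ2 onset /kj/ (1→5 rises), coda /∅/ ok → phonotactically legal

[pfa.ke], [o.kje]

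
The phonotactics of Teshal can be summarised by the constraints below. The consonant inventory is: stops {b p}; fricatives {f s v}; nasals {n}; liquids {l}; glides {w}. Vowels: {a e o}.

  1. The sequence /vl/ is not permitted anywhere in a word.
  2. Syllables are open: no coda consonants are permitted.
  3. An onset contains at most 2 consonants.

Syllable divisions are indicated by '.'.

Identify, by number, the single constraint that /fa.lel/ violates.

/fa.lel/: syllable 2 coda /l/ has 1 consonant (> 0).
This is a violation of constraint 2: "Syllables are open: no coda consonants are permitted."
The remaining constraints (1, 3) are satisfied.

2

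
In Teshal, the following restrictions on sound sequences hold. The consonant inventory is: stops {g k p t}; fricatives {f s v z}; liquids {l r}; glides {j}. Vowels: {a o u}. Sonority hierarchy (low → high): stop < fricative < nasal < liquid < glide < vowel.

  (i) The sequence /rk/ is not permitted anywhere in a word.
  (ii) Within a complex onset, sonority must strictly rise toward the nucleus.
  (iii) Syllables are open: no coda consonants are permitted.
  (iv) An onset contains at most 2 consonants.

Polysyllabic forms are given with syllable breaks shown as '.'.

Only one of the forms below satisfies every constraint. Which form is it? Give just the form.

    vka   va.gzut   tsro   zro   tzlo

zro

vka — violates constraint (ii): syllable 1 onset /vk/: /v/ (fricative, 2) → /k/ (stop, 1) does not rise → phonotactically illegal
va.gzut — violates constraint (iii): syllable 2 coda /t/ has 1 consonant (> 0) → phonotactically illegal
tsro — violates constraint (iv): syllable 1 onset /tsr/ has 3 consonants (> 2) → phonotactically illegal
zro — σ1 onset /zr/ (2→4 rises), coda /∅/ ok → phonotactically legal
tzlo — violates constraint (iv): syllable 1 onset /tzl/ has 3 consonants (> 2) → phonotactically illegal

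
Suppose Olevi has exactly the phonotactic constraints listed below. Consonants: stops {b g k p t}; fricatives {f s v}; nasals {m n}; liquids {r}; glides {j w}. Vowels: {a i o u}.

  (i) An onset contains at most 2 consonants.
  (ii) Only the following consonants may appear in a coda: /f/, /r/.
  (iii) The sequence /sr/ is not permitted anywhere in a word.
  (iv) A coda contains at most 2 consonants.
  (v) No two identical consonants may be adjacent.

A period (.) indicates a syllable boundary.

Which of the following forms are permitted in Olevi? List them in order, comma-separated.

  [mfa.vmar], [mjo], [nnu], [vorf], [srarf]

[mfa.vmar], [mjo], [vorf]

[mfa.vmar] — σ1 onset /mf/ (2C), coda /∅/ ok; σ2 onset /vm/ (2C), coda /r/ ok → permitted
[mjo] — σ1 onset /mj/ (2C), coda /∅/ ok → permitted
[nnu] — violates constraint (v): adjacent identical consonants /nn/ → not permitted
[vorf] — σ1 onset /v/, coda /rf/ (2C) ok → permitted
[srarf] — violates constraint (iii): contains banned sequence /sr/ → not permitted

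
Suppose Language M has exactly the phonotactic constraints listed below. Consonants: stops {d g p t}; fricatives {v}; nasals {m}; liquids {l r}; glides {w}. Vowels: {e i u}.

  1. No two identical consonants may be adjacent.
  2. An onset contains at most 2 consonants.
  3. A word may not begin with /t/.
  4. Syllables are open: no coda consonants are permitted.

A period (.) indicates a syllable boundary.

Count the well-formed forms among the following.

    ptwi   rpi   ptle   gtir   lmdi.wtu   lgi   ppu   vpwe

2

ptwi — violates constraint 2: syllable 1 onset /ptw/ has 3 consonants (> 2) → ill-formed
rpi — σ1 onset /rp/ (2C), coda /∅/ ok → well-formed
ptle — violates constraint 2: syllable 1 onset /ptl/ has 3 consonants (> 2) → ill-formed
gtir — violates constraint 4: syllable 1 coda /r/ has 1 consonant (> 0) → ill-formed
lmdi.wtu — violates constraint 2: syllable 1 onset /lmd/ has 3 consonants (> 2) → ill-formed
lgi — σ1 onset /lg/ (2C), coda /∅/ ok → well-formed
ppu — violates constraint 1: adjacent identical consonants /pp/ → ill-formed
vpwe — violates constraint 2: syllable 1 onset /vpw/ has 3 consonants (> 2) → ill-formed
Well-formed: rpi, lgi → 2.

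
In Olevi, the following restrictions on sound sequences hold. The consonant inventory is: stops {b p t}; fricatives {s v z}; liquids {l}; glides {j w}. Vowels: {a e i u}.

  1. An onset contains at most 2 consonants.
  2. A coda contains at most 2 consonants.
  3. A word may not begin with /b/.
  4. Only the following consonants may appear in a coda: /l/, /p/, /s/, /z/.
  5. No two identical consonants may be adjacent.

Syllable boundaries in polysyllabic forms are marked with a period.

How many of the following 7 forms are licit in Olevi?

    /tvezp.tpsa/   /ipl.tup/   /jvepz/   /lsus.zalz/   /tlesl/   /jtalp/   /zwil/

6

/tvezp.tpsa/ — violates constraint 1: syllable 2 onset /tps/ has 3 consonants (> 2) → illicit
/ipl.tup/ — σ1 onset /∅/, coda /pl/ (2C) ok; σ2 onset /t/, coda /p/ ok → licit
/jvepz/ — σ1 onset /jv/ (2C), coda /pz/ (2C) ok → licit
/lsus.zalz/ — σ1 onset /ls/ (2C), coda /s/ ok; σ2 onset /z/, coda /lz/ (2C) ok → licit
/tlesl/ — σ1 onset /tl/ (2C), coda /sl/ (2C) ok → licit
/jtalp/ — σ1 onset /jt/ (2C), coda /lp/ (2C) ok → licit
/zwil/ — σ1 onset /zw/ (2C), coda /l/ ok → licit
Licit: /ipl.tup/, /jvepz/, /lsus.zalz/, /tlesl/, /jtalp/, /zwil/ → 6.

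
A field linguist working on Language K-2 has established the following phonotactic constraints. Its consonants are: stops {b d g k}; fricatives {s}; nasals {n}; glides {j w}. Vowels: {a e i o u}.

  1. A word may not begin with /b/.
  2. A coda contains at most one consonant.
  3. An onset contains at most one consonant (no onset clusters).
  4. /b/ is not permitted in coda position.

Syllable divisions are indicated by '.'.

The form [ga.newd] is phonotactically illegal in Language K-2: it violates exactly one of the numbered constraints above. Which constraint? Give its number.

2

[ga.newd]: syllable 2 coda /wd/ has 2 consonants (> 1).
This is a violation of constraint 2: "A coda contains at most one consonant."
The remaining constraints (1, 3, 4) are satisfied.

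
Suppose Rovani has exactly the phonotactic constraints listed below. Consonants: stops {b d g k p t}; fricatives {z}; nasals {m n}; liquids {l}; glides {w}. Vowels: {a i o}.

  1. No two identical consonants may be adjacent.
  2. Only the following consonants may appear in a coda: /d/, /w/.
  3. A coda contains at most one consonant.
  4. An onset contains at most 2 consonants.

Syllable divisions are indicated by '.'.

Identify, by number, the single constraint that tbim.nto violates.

tbim.nto: syllable 1 coda contains /m/, which is not a licensed coda consonant.
This is a violation of constraint 2: "Only the following consonants may appear in a coda: /d/, /w/."
The remaining constraints (1, 3, 4) are satisfied.

2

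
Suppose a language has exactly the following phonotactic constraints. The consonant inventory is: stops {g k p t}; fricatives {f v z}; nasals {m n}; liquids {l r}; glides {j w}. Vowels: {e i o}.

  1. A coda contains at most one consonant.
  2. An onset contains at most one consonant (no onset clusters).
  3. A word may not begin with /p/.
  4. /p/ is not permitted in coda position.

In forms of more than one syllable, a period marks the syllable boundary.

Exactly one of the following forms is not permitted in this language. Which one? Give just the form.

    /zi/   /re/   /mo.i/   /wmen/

/wmen/

/zi/ — σ1 onset /z/, coda /∅/ ok → permitted
/re/ — σ1 onset /r/, coda /∅/ ok → permitted
/mo.i/ — σ1 onset /m/, coda /∅/ ok; σ2 onset /∅/, coda /∅/ ok → permitted
/wmen/ — violates constraint 2: syllable 1 onset /wm/ has 2 consonants (> 1) → not permitted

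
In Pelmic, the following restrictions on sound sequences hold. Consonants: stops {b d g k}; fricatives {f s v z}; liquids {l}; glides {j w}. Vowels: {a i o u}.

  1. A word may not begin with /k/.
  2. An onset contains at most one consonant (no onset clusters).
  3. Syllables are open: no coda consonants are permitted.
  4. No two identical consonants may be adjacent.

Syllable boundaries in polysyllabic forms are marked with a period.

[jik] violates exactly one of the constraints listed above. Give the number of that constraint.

[jik]: syllable 1 coda /k/ has 1 consonant (> 0).
This is a violation of constraint 3: "Syllables are open: no coda consonants are permitted."
The remaining constraints (1, 2, 4) are satisfied.

3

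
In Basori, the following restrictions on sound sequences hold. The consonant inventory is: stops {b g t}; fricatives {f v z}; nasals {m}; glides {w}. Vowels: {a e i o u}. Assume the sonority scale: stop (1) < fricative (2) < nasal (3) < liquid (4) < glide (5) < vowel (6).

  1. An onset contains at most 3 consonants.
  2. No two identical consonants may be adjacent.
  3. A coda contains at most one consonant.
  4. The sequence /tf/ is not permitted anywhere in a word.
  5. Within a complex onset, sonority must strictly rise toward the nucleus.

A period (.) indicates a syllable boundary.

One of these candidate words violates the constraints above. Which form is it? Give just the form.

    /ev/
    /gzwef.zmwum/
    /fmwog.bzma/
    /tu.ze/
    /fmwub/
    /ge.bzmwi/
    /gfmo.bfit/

/ge.bzmwi/

/ev/ — σ1 onset /∅/, coda /v/ ok → well-formed
/gzwef.zmwum/ — σ1 onset /gzw/ (1→2→5 rises), coda /f/ ok; σ2 onset /zmw/ (2→3→5 rises), coda /m/ ok → well-formed
/fmwog.bzma/ — σ1 onset /fmw/ (2→3→5 rises), coda /g/ ok; σ2 onset /bzm/ (1→2→3 rises), coda /∅/ ok → well-formed
/tu.ze/ — σ1 onset /t/, coda /∅/ ok; σ2 onset /z/, coda /∅/ ok → well-formed
/fmwub/ — σ1 onset /fmw/ (2→3→5 rises), coda /b/ ok → well-formed
/ge.bzmwi/ — violates constraint 1: syllable 2 onset /bzmw/ has 4 consonants (> 3) → ill-formed
/gfmo.bfit/ — σ1 onset /gfm/ (1→2→3 rises), coda /∅/ ok; σ2 onset /bf/ (1→2 rises), coda /t/ ok → well-formed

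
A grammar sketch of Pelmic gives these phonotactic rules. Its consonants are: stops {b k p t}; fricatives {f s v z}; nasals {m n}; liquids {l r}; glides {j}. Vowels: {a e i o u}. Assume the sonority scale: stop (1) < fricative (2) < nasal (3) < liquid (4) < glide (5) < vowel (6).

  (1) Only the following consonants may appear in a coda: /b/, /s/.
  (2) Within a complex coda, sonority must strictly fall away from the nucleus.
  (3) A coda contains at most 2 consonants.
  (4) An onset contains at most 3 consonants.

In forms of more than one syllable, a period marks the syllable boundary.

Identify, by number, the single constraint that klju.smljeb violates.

4

klju.smljeb: syllable 2 onset /smlj/ has 4 consonants (> 3).
This is a violation of constraint 4: "An onset contains at most 3 consonants."
The remaining constraints (1, 2, 3) are satisfied.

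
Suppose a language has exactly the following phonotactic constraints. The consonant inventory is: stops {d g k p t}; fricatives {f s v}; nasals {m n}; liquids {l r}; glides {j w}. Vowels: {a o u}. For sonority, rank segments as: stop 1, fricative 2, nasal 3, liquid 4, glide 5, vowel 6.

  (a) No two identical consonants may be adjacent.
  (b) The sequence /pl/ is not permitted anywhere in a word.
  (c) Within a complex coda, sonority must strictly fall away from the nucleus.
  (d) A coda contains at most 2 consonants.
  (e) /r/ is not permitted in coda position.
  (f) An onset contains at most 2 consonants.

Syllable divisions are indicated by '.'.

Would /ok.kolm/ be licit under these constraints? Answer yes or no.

/ok.kolm/ — violates constraint (a): adjacent identical consonants /kk/ → illicit

no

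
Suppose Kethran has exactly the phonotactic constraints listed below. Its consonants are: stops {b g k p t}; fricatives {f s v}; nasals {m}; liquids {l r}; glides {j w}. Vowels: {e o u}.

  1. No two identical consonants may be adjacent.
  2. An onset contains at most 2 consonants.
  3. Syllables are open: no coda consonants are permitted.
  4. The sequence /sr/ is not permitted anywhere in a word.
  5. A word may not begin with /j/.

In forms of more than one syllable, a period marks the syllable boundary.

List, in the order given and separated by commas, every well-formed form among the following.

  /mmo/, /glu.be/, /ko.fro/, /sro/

/glu.be/, /ko.fro/

/mmo/ — violates constraint 1: adjacent identical consonants /mm/ → ill-formed
/glu.be/ — σ1 onset /gl/ (2C), coda /∅/ ok; σ2 onset /b/, coda /∅/ ok → well-formed
/ko.fro/ — σ1 onset /k/, coda /∅/ ok; σ2 onset /fr/ (2C), coda /∅/ ok → well-formed
/sro/ — violates constraint 4: contains banned sequence /sr/ → ill-formed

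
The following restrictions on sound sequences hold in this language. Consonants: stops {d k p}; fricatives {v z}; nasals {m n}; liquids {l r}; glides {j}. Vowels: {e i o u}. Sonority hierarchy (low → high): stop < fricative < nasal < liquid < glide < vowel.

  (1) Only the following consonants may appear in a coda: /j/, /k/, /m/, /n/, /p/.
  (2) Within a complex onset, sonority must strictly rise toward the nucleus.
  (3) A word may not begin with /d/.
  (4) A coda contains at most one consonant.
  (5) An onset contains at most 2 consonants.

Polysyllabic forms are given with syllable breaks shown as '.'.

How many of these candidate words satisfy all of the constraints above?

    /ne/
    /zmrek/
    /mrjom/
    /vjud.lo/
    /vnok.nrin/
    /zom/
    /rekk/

/ne/ — σ1 onset /n/, coda /∅/ ok → well-formed
/zmrek/ — violates constraint 5: syllable 1 onset /zmr/ has 3 consonants (> 2) → ill-formed
/mrjom/ — violates constraint 5: syllable 1 onset /mrj/ has 3 consonants (> 2) → ill-formed
/vjud.lo/ — violates constraint 1: syllable 1 coda contains /d/, which is not a licensed coda consonant → ill-formed
/vnok.nrin/ — σ1 onset /vn/ (2→3 rises), coda /k/ ok; σ2 onset /nr/ (3→4 rises), coda /n/ ok → well-formed
/zom/ — σ1 onset /z/, coda /m/ ok → well-formed
/rekk/ — violates constraint 4: syllable 1 coda /kk/ has 2 consonants (> 1) → ill-formed
Well-formed: /ne/, /vnok.nrin/, /zom/ → 3.

3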